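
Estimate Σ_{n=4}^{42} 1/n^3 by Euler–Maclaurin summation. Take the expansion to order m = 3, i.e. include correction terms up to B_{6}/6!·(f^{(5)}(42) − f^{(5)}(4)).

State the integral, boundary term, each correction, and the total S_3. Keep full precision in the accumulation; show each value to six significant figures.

S_3 ≈ 0.0397432

∫_4^42 1/x^3 dx evaluates to 0.0309666.
½[f(4) + f(42)] = ½[0.0156250 + 1.34975e-05] = 0.00781925.
So far: 0.0387858.
Order-1 term: 1/12 · (-9.64104e-07 − (-0.0117188)) = 0.000976482.
Running total after k=1: 0.0397623.
Order-2 term: −1/720 · (-1.09309e-08 − (-0.0146484)) = -2.03450e-05.
Running total after k=2: 0.0397419.
Order-3 term: 1/30240 · (-2.60259e-10 − (-0.0384521)) = 1.27157e-06.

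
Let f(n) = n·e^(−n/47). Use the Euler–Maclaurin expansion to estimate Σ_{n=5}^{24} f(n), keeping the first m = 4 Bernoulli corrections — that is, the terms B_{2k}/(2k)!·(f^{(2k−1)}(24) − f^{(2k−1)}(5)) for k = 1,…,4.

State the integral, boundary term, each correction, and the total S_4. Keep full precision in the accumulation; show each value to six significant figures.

Integral: ∫_5^24 x·e^(−x/47) dx = 194.777.
½[f(5) + f(24)] = ½[4.49540 + 14.4027] = 9.44905.
So far: 204.226.
Correction k=1: B_{2}/2! · (f^{(1)}(24) − f^{(1)}(5)) = 1/12 · (0.293672 − 0.803433) = -0.0424801.
After k=1: 204.184.
Correction k=2: B_{4}/4! · (f^{(3)}(24) − f^{(3)}(5)) = −1/720 · (0.000676277 − 0.00117772) = 6.96455e-07.
After k=2: 204.184.
Correction k=3: B_{6}/6! · (f^{(5)}(24) − f^{(5)}(5)) = 1/30240 · (5.52110e-07 − 9.01648e-07) = -1.15588e-11.
After k=3: 204.184.
Correction k=4: B_{8}/8! · (f^{(7)}(24) − f^{(7)}(5)) = −1/1209600 · (3.61283e-10 − 5.74988e-10) = 1.76674e-16.

S_4 ≈ 204.184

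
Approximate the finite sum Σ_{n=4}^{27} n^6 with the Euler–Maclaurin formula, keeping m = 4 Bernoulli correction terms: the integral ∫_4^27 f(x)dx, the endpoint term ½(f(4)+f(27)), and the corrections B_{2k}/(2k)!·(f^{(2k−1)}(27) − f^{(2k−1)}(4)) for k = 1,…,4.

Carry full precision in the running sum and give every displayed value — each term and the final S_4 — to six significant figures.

S_4 ≈ 1.69522e+09

Integral: ∫_4^27 x^6 dx = 1.49433e+09.
½[f(4) + f(27)] = ½[4096.00 + 3.87420e+08] = 1.93712e+08.
Running total after boundary: 1.68805e+09.
Correction k=1: B_{2}/2! · (f^{(1)}(27) − f^{(1)}(4)) = 1/12 · (8.60934e+07 − 6144.00) = 7.17394e+06.
Partial sum through k=1: 1.69522e+09.
Correction k=2: B_{4}/4! · (f^{(3)}(27) − f^{(3)}(4)) = −1/720 · (2.36196e+06 − 7680.00) = -3269.83.
Partial sum through k=2: 1.69522e+09.
Correction k=3: B_{6}/6! · (f^{(5)}(27) − f^{(5)}(4)) = 1/30240 · (19440.0 − 2880.00) = 0.547619.
Partial sum through k=3: 1.69522e+09.
Correction k=4: B_{8}/8! · (f^{(7)}(27) − f^{(7)}(4)) = −1/1209600 · (0.00000 − 0.00000) = 0.00000.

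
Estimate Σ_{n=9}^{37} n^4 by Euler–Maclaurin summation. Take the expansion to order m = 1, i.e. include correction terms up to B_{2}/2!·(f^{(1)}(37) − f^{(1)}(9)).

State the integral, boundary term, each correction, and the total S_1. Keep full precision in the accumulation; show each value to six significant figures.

S_1 ≈ 1.48140e+07

∫_9^37 x^4 dx evaluates to 1.38570e+07.
Boundary: ½(f(9) + f(37)) = ½(6561.00 + 1.87416e+06) = 940361.
Running total after boundary: 1.47973e+07.
Order-1 term: 1/12 · (202612 − 2916.00) = 16641.3.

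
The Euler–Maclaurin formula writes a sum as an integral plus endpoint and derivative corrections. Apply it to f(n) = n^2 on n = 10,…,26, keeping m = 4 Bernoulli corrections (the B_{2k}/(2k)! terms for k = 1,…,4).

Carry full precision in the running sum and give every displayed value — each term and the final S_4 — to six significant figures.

S_4 ≈ 5916.00

∫_10^26 x^2 dx evaluates to 5525.33.
½[f(10) + f(26)] = ½[100.000 + 676.000] = 388.000.
Running total after boundary: 5913.33.
Correction k=1: B_{2}/2! · (f^{(1)}(26) − f^{(1)}(10)) = 1/12 · (52.0000 − 20.0000) = 2.66667.
Partial sum through k=1: 5916.00.
Correction k=2: B_{4}/4! · (f^{(3)}(26) − f^{(3)}(10)) = −1/720 · (0.00000 − 0.00000) = 0.00000.
Partial sum through k=2: 5916.00.
Correction k=3: B_{6}/6! · (f^{(5)}(26) − f^{(5)}(10)) = 1/30240 · (0.00000 − 0.00000) = 0.00000.
Partial sum through k=3: 5916.00.
Correction k=4: B_{8}/8! · (f^{(7)}(26) − f^{(7)}(10)) = −1/1209600 · (0.00000 − 0.00000) = 0.00000.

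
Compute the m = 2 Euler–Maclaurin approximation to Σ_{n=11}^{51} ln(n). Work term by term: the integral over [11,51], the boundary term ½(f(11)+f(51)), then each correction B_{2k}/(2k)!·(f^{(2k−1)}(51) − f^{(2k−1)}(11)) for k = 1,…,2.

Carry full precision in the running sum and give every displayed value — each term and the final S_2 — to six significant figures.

S_2 ≈ 137.305

The integral term ∫_11^51 ln(x) dx = 134.146.
Boundary: ½(f(11) + f(51)) = ½(2.39790 + 3.93183) = 3.16486.
So far: 137.311.
Correction k=1: B_{2}/2! · (f^{(1)}(51) − f^{(1)}(11)) = 1/12 · (0.0196078 − 0.0909091) = -0.00594177.
After k=1: 137.305.
Correction k=2: B_{4}/4! · (f^{(3)}(51) − f^{(3)}(11)) = −1/720 · (1.50772e-05 − 0.00150263) = 2.06605e-06.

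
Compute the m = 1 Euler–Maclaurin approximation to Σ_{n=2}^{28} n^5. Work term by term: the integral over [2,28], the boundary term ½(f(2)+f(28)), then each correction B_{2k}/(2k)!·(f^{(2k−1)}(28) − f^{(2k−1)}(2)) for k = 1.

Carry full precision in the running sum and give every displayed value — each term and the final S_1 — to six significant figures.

S_1 ≈ 8.91763e+07

∫_2^28 x^5 dx evaluates to 8.03150e+07.
½[f(2) + f(28)] = ½[32.0000 + 1.72104e+07] = 8.60520e+06.
Integral + boundary = 8.89202e+07.
Correction k=1: B_{2}/2! · (f^{(1)}(28) − f^{(1)}(2)) = 1/12 · (3.07328e+06 − 80.0000) = 256100.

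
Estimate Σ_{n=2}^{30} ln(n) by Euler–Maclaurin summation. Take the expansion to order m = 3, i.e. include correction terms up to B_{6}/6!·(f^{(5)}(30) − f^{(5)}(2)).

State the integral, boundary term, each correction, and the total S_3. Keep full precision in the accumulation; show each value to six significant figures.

∫_2^30 ln(x) dx evaluates to 72.6496.
Boundary: ½(f(2) + f(30)) = ½(0.693147 + 3.40120) = 2.04717.
Running total after boundary: 74.6968.
k=1: B_{2}/(2)! × [f^{(1)}(30) − f^{(1)}(2)] = 1/12 × (0.0333333 − 0.500000) = -0.0388889.
Partial sum through k=1: 74.6579.
k=2: B_{4}/(4)! × [f^{(3)}(30) − f^{(3)}(2)] = −1/720 × (7.40741e-05 − 0.250000) = 0.000347119.
Partial sum through k=2: 74.6583.
k=3: B_{6}/(6)! × [f^{(5)}(30) − f^{(5)}(2)] = 1/30240 × (9.87654e-07 − 0.750000) = -2.48016e-05.

S_3 ≈ 74.6582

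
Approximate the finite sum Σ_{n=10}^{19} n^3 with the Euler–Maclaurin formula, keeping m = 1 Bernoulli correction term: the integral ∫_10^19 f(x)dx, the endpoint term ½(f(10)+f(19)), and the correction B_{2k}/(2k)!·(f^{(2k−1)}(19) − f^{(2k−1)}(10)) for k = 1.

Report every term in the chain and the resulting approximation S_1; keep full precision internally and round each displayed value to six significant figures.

S_1 ≈ 34075.0

∫_10^19 x^3 dx evaluates to 30080.2.
Endpoint term: (f(10) + f(19))/2 = (1000.00 + 6859.00)/2 = 3929.50.
So far: 34009.8.
Correction k=1: B_{2}/2! · (f^{(1)}(19) − f^{(1)}(10)) = 1/12 · (1083.00 − 300.000) = 65.2500.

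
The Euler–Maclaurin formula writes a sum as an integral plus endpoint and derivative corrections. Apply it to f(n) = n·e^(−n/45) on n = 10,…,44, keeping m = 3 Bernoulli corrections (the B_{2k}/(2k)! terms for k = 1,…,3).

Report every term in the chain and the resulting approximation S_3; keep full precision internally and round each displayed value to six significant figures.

The integral term ∫_10^44 x·e^(−x/45) dx = 475.360.
Endpoint term: (f(10) + f(44))/2 = (8.00737 + 16.5504)/2 = 12.2789.
So far: 487.639.
Order-1 term: 1/12 · (0.00835880 − 0.622796) = -0.0512031.
Partial sum through k=1: 487.588.
Order-2 term: −1/720 · (0.000375630 − 0.00109841) = 1.00385e-06.
Partial sum through k=2: 487.588.
Order-3 term: 1/30240 · (3.68954e-07 − 9.32966e-07) = -1.86512e-11.

S_3 ≈ 487.588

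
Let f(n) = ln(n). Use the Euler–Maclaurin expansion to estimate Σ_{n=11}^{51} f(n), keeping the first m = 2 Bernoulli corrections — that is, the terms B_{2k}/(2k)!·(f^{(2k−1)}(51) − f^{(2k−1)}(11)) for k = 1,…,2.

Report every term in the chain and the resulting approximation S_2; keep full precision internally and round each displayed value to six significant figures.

S_2 ≈ 137.305

∫_11^51 ln(x) dx evaluates to 134.146.
Endpoint term: (f(11) + f(51))/2 = (2.39790 + 3.93183)/2 = 3.16486.
Running total after boundary: 137.311.
Correction k=1: B_{2}/2! · (f^{(1)}(51) − f^{(1)}(11)) = 1/12 · (0.0196078 − 0.0909091) = -0.00594177.
Partial sum through k=1: 137.305.
Correction k=2: B_{4}/4! · (f^{(3)}(51) − f^{(3)}(11)) = −1/720 · (1.50772e-05 − 0.00150263) = 2.06605e-06.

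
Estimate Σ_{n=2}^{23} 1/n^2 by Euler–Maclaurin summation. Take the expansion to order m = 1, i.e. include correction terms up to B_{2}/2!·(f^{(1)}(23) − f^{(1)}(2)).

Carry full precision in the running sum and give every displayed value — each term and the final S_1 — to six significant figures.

∫_2^23 1/x^2 dx evaluates to 0.456522.
½[f(2) + f(23)] = ½[0.250000 + 0.00189036] = 0.125945.
Running total after boundary: 0.582467.
k=1: B_{2}/(2)! × [f^{(1)}(23) − f^{(1)}(2)] = 1/12 × (-0.000164379 − (-0.250000)) = 0.0208196.

S_1 ≈ 0.603287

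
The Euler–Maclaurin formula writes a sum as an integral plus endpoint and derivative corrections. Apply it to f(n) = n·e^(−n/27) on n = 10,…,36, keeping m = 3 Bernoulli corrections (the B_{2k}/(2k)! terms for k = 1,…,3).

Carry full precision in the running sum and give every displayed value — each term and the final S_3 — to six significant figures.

The integral term ∫_10^36 x·e^(−x/27) dx = 241.409.
Boundary: ½(f(10) + f(36)) = ½(6.90479 + 9.48950) = 8.19714.
Integral + boundary = 249.606.
Correction k=1: B_{2}/2! · (f^{(1)}(36) − f^{(1)}(10)) = 1/12 · (-0.0878657 − 0.434746) = -0.0435510.
After k=1: 249.563.
Correction k=2: B_{4}/4! · (f^{(3)}(36) − f^{(3)}(10)) = −1/720 · (0.000602645 − 0.00249068) = 2.62226e-06.
After k=2: 249.563.
Correction k=3: B_{6}/6! · (f^{(5)}(36) − f^{(5)}(10)) = 1/30240 · (1.81868e-06 − 6.01508e-06) = -1.38770e-10.

S_3 ≈ 249.563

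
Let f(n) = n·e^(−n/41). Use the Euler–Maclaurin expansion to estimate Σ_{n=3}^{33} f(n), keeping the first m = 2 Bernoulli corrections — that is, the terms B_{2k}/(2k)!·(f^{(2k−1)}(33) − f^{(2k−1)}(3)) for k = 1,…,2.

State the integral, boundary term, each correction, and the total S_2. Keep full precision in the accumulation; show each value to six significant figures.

The integral term ∫_3^33 x·e^(−x/41) dx = 320.083.
½[f(3) + f(33)] = ½[2.78833 + 14.7557] = 8.77201.
Integral + boundary = 328.855.
k=1: B_{2}/(2)! × [f^{(1)}(33) − f^{(1)}(3)] = 1/12 × (0.0872473 − 0.861434) = -0.0645156.
Partial sum through k=1: 328.791.
k=2: B_{4}/(4)! × [f^{(3)}(33) − f^{(3)}(3)] = −1/720 × (0.000583898 − 0.00161827) = 1.43663e-06.

S_2 ≈ 328.791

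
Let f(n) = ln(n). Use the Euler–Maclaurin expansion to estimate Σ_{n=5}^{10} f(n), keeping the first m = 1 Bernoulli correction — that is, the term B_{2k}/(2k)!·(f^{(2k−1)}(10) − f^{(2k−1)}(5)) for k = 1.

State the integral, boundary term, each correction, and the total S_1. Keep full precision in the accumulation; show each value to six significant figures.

Integral: ∫_5^10 ln(x) dx = 9.97866.
Boundary: ½(f(5) + f(10)) = ½(1.60944 + 2.30259) = 1.95601.
Running total after boundary: 11.9347.
Correction k=1: B_{2}/2! · (f^{(1)}(10) − f^{(1)}(5)) = 1/12 · (0.100000 − 0.200000) = -0.00833333.

S_1 ≈ 11.9263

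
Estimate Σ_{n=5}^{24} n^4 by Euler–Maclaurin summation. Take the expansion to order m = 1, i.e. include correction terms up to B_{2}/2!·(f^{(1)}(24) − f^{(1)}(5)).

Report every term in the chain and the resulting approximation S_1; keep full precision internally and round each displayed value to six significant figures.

Integral: ∫_5^24 x^4 dx = 1.59190e+06.
Endpoint term: (f(5) + f(24))/2 = (625.000 + 331776)/2 = 166200.
Running total after boundary: 1.75810e+06.
Order-1 term: 1/12 · (55296.0 − 500.000) = 4566.33.

S_1 ≈ 1.76267e+06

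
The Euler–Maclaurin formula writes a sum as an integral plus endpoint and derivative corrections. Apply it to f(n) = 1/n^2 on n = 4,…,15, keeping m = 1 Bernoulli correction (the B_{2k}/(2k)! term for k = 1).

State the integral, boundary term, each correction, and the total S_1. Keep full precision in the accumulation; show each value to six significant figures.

Integral: ∫_4^15 1/x^2 dx = 0.183333.
Endpoint term: (f(4) + f(15))/2 = (0.0625000 + 0.00444444)/2 = 0.0334722.
Integral + boundary = 0.216806.
k=1: B_{2}/(2)! × [f^{(1)}(15) − f^{(1)}(4)] = 1/12 × (-0.000592593 − (-0.0312500)) = 0.00255478.

S_1 ≈ 0.219360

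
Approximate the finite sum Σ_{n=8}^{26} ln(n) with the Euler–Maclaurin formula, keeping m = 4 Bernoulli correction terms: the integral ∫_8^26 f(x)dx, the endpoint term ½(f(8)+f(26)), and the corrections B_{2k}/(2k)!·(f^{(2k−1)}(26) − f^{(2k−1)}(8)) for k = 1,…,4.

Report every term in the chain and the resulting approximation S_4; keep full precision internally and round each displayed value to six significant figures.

∫_8^26 ln(x) dx evaluates to 50.0750.
½[f(8) + f(26)] = ½[2.07944 + 3.25810] = 2.66877.
Running total after boundary: 52.7437.
k=1: B_{2}/(2)! × [f^{(1)}(26) − f^{(1)}(8)] = 1/12 × (0.0384615 − 0.125000) = -0.00721154.
After k=1: 52.7365.
k=2: B_{4}/(4)! × [f^{(3)}(26) − f^{(3)}(8)] = −1/720 × (0.000113792 − 0.00390625) = 5.26730e-06.
After k=2: 52.7365.
k=3: B_{6}/(6)! × [f^{(5)}(26) − f^{(5)}(8)] = 1/30240 × (2.01997e-06 − 0.000732422) = -2.41535e-08.
After k=3: 52.7365.
k=4: B_{8}/(8)! × [f^{(7)}(26) − f^{(7)}(8)] = −1/1209600 × (8.96436e-08 − 0.000343323) = 2.83758e-10.

S_4 ≈ 52.7365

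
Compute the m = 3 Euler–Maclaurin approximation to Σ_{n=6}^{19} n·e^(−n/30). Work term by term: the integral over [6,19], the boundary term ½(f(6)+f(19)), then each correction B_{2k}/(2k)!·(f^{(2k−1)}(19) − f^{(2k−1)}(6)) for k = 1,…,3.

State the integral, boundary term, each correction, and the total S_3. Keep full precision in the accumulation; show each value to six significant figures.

The integral term ∫_6^19 x·e^(−x/30) dx = 103.925.
Endpoint term: (f(6) + f(19))/2 = (4.91238 + 10.0856)/2 = 7.49898.
Integral + boundary = 111.424.
Order-1 term: 1/12 · (0.194634 − 0.654985) = -0.0383626.
Partial sum through k=1: 111.385.
Order-2 term: −1/720 · (0.00139586 − 0.00254716) = 1.59903e-06.
Partial sum through k=2: 111.385.
Order-3 term: 1/30240 · (2.86162e-06 − 4.85174e-06) = -6.58108e-11.

S_3 ≈ 111.385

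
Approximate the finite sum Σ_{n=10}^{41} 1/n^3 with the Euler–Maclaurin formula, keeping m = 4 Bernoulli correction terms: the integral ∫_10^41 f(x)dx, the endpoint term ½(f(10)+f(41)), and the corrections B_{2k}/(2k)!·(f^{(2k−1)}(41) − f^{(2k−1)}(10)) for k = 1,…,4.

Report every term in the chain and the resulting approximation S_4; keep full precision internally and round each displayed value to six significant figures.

∫_10^41 1/x^3 dx evaluates to 0.00470256.
Endpoint term: (f(10) + f(41))/2 = (0.00100000 + 1.45094e-05)/2 = 0.000507255.
So far: 0.00520981.
Order-1 term: 1/12 · (-1.06166e-06 − (-0.000300000)) = 2.49115e-05.
Partial sum through k=1: 0.00523472.
Order-2 term: −1/720 · (-1.26313e-08 − (-6.00000e-05)) = -8.33158e-08.
Partial sum through k=2: 0.00523464.
Order-3 term: 1/30240 · (-3.15595e-10 − (-2.52000e-05)) = 8.33323e-10.
Partial sum through k=3: 0.00523464.
Order-4 term: −1/1209600 · (-1.35174e-11 − (-1.81440e-05)) = -1.50000e-11.

S_4 ≈ 0.00523464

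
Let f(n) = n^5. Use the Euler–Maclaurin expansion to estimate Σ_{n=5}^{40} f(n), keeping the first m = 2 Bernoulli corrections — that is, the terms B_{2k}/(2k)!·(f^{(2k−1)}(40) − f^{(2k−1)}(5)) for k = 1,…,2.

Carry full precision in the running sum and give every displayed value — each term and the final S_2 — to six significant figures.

∫_5^40 x^5 dx evaluates to 6.82664e+08.
Endpoint term: (f(5) + f(40))/2 = (3125.00 + 1.02400e+08)/2 = 5.12016e+07.
Running total after boundary: 7.33866e+08.
Order-1 term: 1/12 · (1.28000e+07 − 3125.00) = 1.06641e+06.
After k=1: 7.34932e+08.
Order-2 term: −1/720 · (96000.0 − 1500.00) = -131.250.

S_2 ≈ 7.34932e+08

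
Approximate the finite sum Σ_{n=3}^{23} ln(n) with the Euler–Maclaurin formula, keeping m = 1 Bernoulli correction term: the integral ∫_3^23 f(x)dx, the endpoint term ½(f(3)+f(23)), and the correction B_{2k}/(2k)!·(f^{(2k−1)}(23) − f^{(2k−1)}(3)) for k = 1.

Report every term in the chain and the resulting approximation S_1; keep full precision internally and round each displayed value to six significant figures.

S_1 ≈ 50.9134

∫_3^23 ln(x) dx evaluates to 48.8205.
Endpoint term: (f(3) + f(23))/2 = (1.09861 + 3.13549)/2 = 2.11705.
So far: 50.9376.
k=1: B_{2}/(2)! × [f^{(1)}(23) − f^{(1)}(3)] = 1/12 × (0.0434783 − 0.333333) = -0.0241546.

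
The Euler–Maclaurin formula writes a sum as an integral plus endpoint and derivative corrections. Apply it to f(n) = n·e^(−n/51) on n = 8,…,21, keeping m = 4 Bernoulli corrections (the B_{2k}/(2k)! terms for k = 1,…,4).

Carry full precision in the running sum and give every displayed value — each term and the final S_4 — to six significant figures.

S_4 ≈ 149.878

Integral: ∫_8^21 x·e^(−x/51) dx = 139.530.
½[f(8) + f(21)] = ½[6.83857 + 13.9121] = 10.3753.
So far: 149.906.
Order-1 term: 1/12 · (0.389694 − 0.720732) = -0.0275865.
After k=1: 149.878.
Order-2 term: −1/720 · (0.000659229 − 0.000934400) = 3.82182e-07.
After k=2: 149.878.
Order-3 term: 1/30240 · (4.49301e-07 − 6.11958e-07) = -5.37885e-12.
After k=3: 149.878.
Order-4 term: −1/1209600 · (2.48040e-10 − 3.32437e-10) = 6.97732e-17.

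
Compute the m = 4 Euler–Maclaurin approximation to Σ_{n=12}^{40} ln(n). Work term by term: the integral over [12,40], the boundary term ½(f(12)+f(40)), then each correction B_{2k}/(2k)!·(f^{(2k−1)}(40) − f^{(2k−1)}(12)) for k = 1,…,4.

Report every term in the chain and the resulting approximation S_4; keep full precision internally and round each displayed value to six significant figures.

Integral: ∫_12^40 ln(x) dx = 89.7363.
½[f(12) + f(40)] = ½[2.48491 + 3.68888] = 3.08689.
Integral + boundary = 92.8232.
Order-1 term: 1/12 · (0.0250000 − 0.0833333) = -0.00486111.
Running total after k=1: 92.8183.
Order-2 term: −1/720 · (3.12500e-05 − 0.00115741) = 1.56411e-06.
Running total after k=2: 92.8183.
Order-3 term: 1/30240 · (2.34375e-07 − 9.64506e-05) = -3.18175e-09.
Running total after k=3: 92.8183.
Order-4 term: −1/1209600 · (4.39453e-09 − 2.00939e-05) = 1.66084e-11.

S_4 ≈ 92.8183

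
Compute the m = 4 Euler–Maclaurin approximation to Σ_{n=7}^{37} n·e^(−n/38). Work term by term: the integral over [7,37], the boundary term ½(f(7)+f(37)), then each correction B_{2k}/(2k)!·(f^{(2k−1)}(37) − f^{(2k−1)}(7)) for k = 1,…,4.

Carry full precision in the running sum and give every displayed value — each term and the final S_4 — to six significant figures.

S_4 ≈ 355.740

∫_7^37 x·e^(−x/38) dx evaluates to 345.897.
Boundary: ½(f(7) + f(37)) = ½(5.82232 + 13.9745) = 9.89841.
So far: 355.796.
k=1: B_{2}/(2)! × [f^{(1)}(37) − f^{(1)}(7)] = 1/12 × (0.00993918 − 0.678542) = -0.0557169.
Partial sum through k=1: 355.740.
k=2: B_{4}/(4)! × [f^{(3)}(37) − f^{(3)}(7)] = −1/720 × (0.000529998 − 0.00162193) = 1.51657e-06.
Partial sum through k=2: 355.740.
k=3: B_{6}/(6)! × [f^{(5)}(37) − f^{(5)}(7)] = 1/30240 × (7.29303e-07 − 1.92102e-06) = -3.94086e-11.
Partial sum through k=3: 355.740.
k=4: B_{8}/(8)! × [f^{(7)}(37) − f^{(7)}(7)] = −1/1209600 × (7.55935e-10 − 1.88284e-09) = 9.31633e-16.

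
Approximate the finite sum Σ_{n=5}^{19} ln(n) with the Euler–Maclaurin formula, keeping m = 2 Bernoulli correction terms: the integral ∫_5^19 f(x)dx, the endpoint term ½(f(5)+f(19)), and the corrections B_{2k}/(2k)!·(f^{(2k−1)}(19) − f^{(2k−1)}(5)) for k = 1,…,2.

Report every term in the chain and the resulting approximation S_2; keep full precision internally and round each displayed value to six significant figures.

S_2 ≈ 36.1618

Integral: ∫_5^19 ln(x) dx = 33.8972.
Endpoint term: (f(5) + f(19))/2 = (1.60944 + 2.94444)/2 = 2.27694.
Integral + boundary = 36.1741.
Order-1 term: 1/12 · (0.0526316 − 0.200000) = -0.0122807.
Partial sum through k=1: 36.1618.
Order-2 term: −1/720 · (0.000291588 − 0.0160000) = 2.18172e-05.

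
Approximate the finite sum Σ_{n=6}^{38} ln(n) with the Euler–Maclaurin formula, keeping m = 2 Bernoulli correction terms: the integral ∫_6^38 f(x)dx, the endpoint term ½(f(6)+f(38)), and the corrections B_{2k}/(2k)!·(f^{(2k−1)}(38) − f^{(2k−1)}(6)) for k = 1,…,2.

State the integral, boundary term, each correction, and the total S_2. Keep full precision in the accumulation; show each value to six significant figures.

S_2 ≈ 98.1807

The integral term ∫_6^38 ln(x) dx = 95.4777.
½[f(6) + f(38)] = ½[1.79176 + 3.63759] = 2.71467.
So far: 98.1924.
k=1: B_{2}/(2)! × [f^{(1)}(38) − f^{(1)}(6)] = 1/12 × (0.0263158 − 0.166667) = -0.0116959.
Partial sum through k=1: 98.1807.
k=2: B_{4}/(4)! × [f^{(3)}(38) − f^{(3)}(6)] = −1/720 × (3.64485e-05 − 0.00925926) = 1.28095e-05.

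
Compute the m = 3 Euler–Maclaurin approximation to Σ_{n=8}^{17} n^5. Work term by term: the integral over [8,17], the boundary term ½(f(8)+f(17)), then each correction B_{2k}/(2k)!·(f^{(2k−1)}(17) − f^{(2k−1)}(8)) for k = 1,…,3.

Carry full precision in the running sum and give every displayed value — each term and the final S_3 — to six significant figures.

The integral term ∫_8^17 x^5 dx = 3.97924e+06.
Endpoint term: (f(8) + f(17))/2 = (32768.0 + 1.41986e+06)/2 = 726312.
Running total after boundary: 4.70555e+06.
Order-1 term: 1/12 · (417605 − 20480.0) = 33093.8.
After k=1: 4.73864e+06.
Order-2 term: −1/720 · (17340.0 − 3840.00) = -18.7500.
After k=2: 4.73862e+06.
Order-3 term: 1/30240 · (120.000 − 120.000) = 0.00000.

S_3 ≈ 4.73862e+06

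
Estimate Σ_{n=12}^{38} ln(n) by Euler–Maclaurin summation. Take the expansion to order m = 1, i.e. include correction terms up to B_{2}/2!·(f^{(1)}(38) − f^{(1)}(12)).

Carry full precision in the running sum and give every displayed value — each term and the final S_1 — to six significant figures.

S_1 ≈ 85.4659

The integral term ∫_12^38 ln(x) dx = 82.4094.
Endpoint term: (f(12) + f(38))/2 = (2.48491 + 3.63759)/2 = 3.06125.
So far: 85.4706.
Order-1 term: 1/12 · (0.0263158 − 0.0833333) = -0.00475146.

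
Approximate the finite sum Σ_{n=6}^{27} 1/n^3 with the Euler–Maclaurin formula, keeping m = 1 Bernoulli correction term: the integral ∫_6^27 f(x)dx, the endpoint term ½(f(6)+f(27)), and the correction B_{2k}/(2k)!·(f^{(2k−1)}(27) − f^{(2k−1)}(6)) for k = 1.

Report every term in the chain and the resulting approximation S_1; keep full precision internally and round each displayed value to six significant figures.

S_1 ≈ 0.0157357

Integral: ∫_6^27 1/x^3 dx = 0.0132030.
Boundary: ½(f(6) + f(27)) = ½(0.00462963 + 5.08053e-05) = 0.00234022.
So far: 0.0155432.
k=1: B_{2}/(2)! × [f^{(1)}(27) − f^{(1)}(6)] = 1/12 × (-5.64503e-06 − (-0.00231481)) = 0.000192431.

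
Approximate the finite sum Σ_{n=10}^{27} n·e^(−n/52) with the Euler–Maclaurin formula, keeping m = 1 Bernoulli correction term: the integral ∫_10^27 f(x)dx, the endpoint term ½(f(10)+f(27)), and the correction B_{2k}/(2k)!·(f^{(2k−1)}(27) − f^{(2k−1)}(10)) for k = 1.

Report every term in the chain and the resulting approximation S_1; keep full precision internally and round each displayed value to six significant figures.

The integral term ∫_10^27 x·e^(−x/52) dx = 215.801.
Boundary: ½(f(10) + f(27)) = ½(8.25053 + 16.0644) = 12.1575.
Running total after boundary: 227.958.
Order-1 term: 1/12 · (0.286047 − 0.666389) = -0.0316951.

S_1 ≈ 227.927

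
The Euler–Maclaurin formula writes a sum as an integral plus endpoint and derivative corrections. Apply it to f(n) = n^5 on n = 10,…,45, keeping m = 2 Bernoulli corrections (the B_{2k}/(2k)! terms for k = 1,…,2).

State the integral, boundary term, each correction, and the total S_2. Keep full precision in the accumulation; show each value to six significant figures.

The integral term ∫_10^45 x^5 dx = 1.38379e+09.
½[f(10) + f(45)] = ½[100000 + 1.84528e+08] = 9.23141e+07.
Integral + boundary = 1.47611e+09.
Correction k=1: B_{2}/2! · (f^{(1)}(45) − f^{(1)}(10)) = 1/12 · (2.05031e+07 − 50000.0) = 1.70443e+06.
After k=1: 1.47781e+09.
Correction k=2: B_{4}/4! · (f^{(3)}(45) − f^{(3)}(10)) = −1/720 · (121500 − 6000.00) = -160.417.

S_2 ≈ 1.47781e+09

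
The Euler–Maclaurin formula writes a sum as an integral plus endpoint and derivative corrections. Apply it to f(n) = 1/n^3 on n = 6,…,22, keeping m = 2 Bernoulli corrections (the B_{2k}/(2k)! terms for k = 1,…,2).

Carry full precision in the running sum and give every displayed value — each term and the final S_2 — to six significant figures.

∫_6^22 1/x^3 dx evaluates to 0.0128558.
Boundary: ½(f(6) + f(22)) = ½(0.00462963 + 9.39144e-05) = 0.00236177.
Integral + boundary = 0.0152176.
k=1: B_{2}/(2)! × [f^{(1)}(22) − f^{(1)}(6)] = 1/12 × (-1.28065e-05 − (-0.00231481)) = 0.000191834.
Running total after k=1: 0.0154094.
k=2: B_{4}/(4)! × [f^{(3)}(22) − f^{(3)}(6)] = −1/720 × (-5.29194e-07 − (-0.00128601)) = -1.78539e-06.

S_2 ≈ 0.0154077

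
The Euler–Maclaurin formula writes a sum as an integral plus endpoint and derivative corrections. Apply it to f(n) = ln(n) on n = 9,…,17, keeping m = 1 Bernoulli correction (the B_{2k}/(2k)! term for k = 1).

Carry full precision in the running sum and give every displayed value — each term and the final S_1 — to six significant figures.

Integral: ∫_9^17 ln(x) dx = 20.3896.
½[f(9) + f(17)] = ½[2.19722 + 2.83321] = 2.51522.
Integral + boundary = 22.9048.
k=1: B_{2}/(2)! × [f^{(1)}(17) − f^{(1)}(9)] = 1/12 × (0.0588235 − 0.111111) = -0.00435730.

S_1 ≈ 22.9005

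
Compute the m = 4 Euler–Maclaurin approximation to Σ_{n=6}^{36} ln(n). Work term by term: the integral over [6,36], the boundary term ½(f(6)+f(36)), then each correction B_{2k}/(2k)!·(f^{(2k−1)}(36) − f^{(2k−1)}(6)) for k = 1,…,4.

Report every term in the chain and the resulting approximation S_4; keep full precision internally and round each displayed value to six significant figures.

The integral term ∫_6^36 ln(x) dx = 88.2561.
Boundary: ½(f(6) + f(36)) = ½(1.79176 + 3.58352) = 2.68764.
Integral + boundary = 90.9438.
Order-1 term: 1/12 · (0.0277778 − 0.166667) = -0.0115741.
After k=1: 90.9322.
Order-2 term: −1/720 · (4.28669e-05 − 0.00925926) = 1.28005e-05.
After k=2: 90.9322.
Order-3 term: 1/30240 · (3.96916e-07 − 0.00308642) = -1.02051e-07.
After k=3: 90.9322.
Order-4 term: −1/1209600 · (9.18787e-09 − 0.00257202) = 2.12633e-09.

S_4 ≈ 90.9322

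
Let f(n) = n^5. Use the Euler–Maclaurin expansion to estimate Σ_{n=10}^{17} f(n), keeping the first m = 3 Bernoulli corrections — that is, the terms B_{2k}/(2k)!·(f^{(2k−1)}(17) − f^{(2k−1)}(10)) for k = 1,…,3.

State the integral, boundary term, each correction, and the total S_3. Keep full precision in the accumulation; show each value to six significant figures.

The integral term ∫_10^17 x^5 dx = 3.85626e+06.
Boundary: ½(f(10) + f(17)) = ½(100000 + 1.41986e+06) = 759928.
Running total after boundary: 4.61619e+06.
k=1: B_{2}/(2)! × [f^{(1)}(17) − f^{(1)}(10)] = 1/12 × (417605 − 50000.0) = 30633.8.
After k=1: 4.64682e+06.
k=2: B_{4}/(4)! × [f^{(3)}(17) − f^{(3)}(10)] = −1/720 × (17340.0 − 6000.00) = -15.7500.
After k=2: 4.64681e+06.
k=3: B_{6}/(6)! × [f^{(5)}(17) − f^{(5)}(10)] = 1/30240 × (120.000 − 120.000) = 0.00000.

S_3 ≈ 4.64681e+06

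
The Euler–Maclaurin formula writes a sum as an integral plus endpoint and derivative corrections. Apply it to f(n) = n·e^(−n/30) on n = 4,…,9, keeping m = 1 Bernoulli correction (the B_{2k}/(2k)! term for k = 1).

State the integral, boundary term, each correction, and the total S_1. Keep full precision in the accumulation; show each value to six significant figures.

S_1 ≈ 30.9835

The integral term ∫_4^9 x·e^(−x/30) dx = 25.9195.
Endpoint term: (f(4) + f(9))/2 = (3.50069 + 6.66736)/2 = 5.08403.
So far: 31.0035.
k=1: B_{2}/(2)! × [f^{(1)}(9) − f^{(1)}(4)] = 1/12 × (0.518573 − 0.758484) = -0.0199926.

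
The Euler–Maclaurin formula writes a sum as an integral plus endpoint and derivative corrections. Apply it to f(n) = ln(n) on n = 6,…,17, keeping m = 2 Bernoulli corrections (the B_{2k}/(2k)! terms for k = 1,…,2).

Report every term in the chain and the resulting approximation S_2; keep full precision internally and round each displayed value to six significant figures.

∫_6^17 ln(x) dx evaluates to 26.4141.
Endpoint term: (f(6) + f(17))/2 = (1.79176 + 2.83321)/2 = 2.31249.
Integral + boundary = 28.7266.
Order-1 term: 1/12 · (0.0588235 − 0.166667) = -0.00898693.
Partial sum through k=1: 28.7176.
Order-2 term: −1/720 · (0.000407083 − 0.00925926) = 1.22947e-05.

S_2 ≈ 28.7176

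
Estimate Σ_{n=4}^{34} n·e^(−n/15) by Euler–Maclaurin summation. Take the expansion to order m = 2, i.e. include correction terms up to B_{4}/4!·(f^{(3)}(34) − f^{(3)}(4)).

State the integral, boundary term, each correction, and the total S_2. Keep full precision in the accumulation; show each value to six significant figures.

S_2 ≈ 145.338

∫_4^34 x·e^(−x/15) dx evaluates to 142.102.
Boundary: ½(f(4) + f(34)) = ½(3.06371 + 3.52434) = 3.29403.
So far: 145.396.
Correction k=1: B_{2}/2! · (f^{(1)}(34) − f^{(1)}(4)) = 1/12 · (-0.131299 − 0.561681) = -0.0577483.
Partial sum through k=1: 145.338.
Correction k=2: B_{4}/4! · (f^{(3)}(34) − f^{(3)}(4)) = −1/720 · (0.000337845 − 0.00930461) = 1.24538e-05.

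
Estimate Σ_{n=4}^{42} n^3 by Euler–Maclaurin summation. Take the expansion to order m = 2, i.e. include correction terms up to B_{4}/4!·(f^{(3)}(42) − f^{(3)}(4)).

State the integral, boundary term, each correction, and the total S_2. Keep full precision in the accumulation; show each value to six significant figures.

S_2 ≈ 815373

Integral: ∫_4^42 x^3 dx = 777860.
Boundary: ½(f(4) + f(42)) = ½(64.0000 + 74088.0) = 37076.0.
So far: 814936.
Correction k=1: B_{2}/2! · (f^{(1)}(42) − f^{(1)}(4)) = 1/12 · (5292.00 − 48.0000) = 437.000.
Partial sum through k=1: 815373.
Correction k=2: B_{4}/4! · (f^{(3)}(42) − f^{(3)}(4)) = −1/720 · (6.00000 − 6.00000) = 0.00000.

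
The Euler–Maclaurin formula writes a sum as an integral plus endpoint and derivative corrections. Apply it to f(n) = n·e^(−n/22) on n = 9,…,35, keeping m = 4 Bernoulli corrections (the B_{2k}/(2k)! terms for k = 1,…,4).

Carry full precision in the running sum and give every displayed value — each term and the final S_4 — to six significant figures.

Integral: ∫_9^35 x·e^(−x/22) dx = 197.531.
Boundary: ½(f(9) + f(35)) = ½(5.97828 + 7.13091) = 6.55460.
Running total after boundary: 204.085.
Correction k=1: B_{2}/2! · (f^{(1)}(35) − f^{(1)}(9)) = 1/12 · (-0.120392 − 0.392514) = -0.0427421.
After k=1: 204.043.
Correction k=2: B_{4}/4! · (f^{(3)}(35) − f^{(3)}(9)) = −1/720 · (0.000593158 − 0.00355583) = 4.11482e-06.
After k=2: 204.043.
Correction k=3: B_{6}/6! · (f^{(5)}(35) − f^{(5)}(9)) = 1/30240 · (2.96500e-06 − 1.30179e-05) = -3.32438e-10.
After k=3: 204.043.
Correction k=4: B_{8}/8! · (f^{(7)}(35) − f^{(7)}(9)) = −1/1209600 · (9.71998e-09 − 3.86139e-08) = 2.38871e-14.

S_4 ≈ 204.043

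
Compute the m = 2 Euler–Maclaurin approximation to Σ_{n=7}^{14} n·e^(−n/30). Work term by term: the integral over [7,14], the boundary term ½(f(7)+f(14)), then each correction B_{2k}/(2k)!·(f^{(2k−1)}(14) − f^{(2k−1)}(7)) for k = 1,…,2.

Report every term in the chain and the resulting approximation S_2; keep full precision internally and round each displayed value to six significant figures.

∫_7^14 x·e^(−x/30) dx evaluates to 51.2398.
Boundary: ½(f(7) + f(14)) = ½(5.54323 + 8.77925) = 7.16124.
Running total after boundary: 58.4011.
Order-1 term: 1/12 · (0.334448 − 0.607115) = -0.0227223.
Partial sum through k=1: 58.3783.
Order-2 term: −1/720 · (0.00176514 − 0.00243433) = 9.29427e-07.

S_2 ≈ 58.3783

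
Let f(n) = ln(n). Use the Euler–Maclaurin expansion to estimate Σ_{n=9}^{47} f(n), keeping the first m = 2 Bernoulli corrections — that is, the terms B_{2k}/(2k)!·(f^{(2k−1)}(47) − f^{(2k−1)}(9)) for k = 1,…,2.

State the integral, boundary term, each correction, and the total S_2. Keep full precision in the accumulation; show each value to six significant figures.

The integral term ∫_9^47 ln(x) dx = 123.182.
Boundary: ½(f(9) + f(47)) = ½(2.19722 + 3.85015) = 3.02369.
Integral + boundary = 126.206.
Order-1 term: 1/12 · (0.0212766 − 0.111111) = -0.00748621.
Running total after k=1: 126.198.
Order-2 term: −1/720 · (1.92636e-05 − 0.00274348) = 3.78364e-06.

S_2 ≈ 126.198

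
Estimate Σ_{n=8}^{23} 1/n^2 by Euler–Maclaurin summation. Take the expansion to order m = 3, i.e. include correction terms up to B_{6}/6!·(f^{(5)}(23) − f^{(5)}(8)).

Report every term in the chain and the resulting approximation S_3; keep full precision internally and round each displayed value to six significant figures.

S_3 ≈ 0.0905902

The integral term ∫_8^23 1/x^2 dx = 0.0815217.
½[f(8) + f(23)] = ½[0.0156250 + 0.00189036] = 0.00875768.
Integral + boundary = 0.0902794.
k=1: B_{2}/(2)! × [f^{(1)}(23) − f^{(1)}(8)] = 1/12 × (-0.000164379 − (-0.00390625)) = 0.000311823.
Running total after k=1: 0.0905912.
k=2: B_{4}/(4)! × [f^{(3)}(23) − f^{(3)}(8)] = −1/720 × (-3.72883e-06 − (-0.000732422)) = -1.01207e-06.
Running total after k=2: 0.0905902.
k=3: B_{6}/(6)! × [f^{(5)}(23) − f^{(5)}(8)] = 1/30240 × (-2.11465e-07 − (-0.000343323)) = 1.13463e-08.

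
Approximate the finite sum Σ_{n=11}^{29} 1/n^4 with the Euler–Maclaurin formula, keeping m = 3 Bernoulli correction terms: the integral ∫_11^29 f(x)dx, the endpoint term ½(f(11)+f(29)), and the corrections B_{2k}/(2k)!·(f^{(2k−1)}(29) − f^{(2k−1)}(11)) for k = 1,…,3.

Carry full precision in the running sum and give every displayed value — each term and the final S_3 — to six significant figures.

∫_11^29 1/x^4 dx evaluates to 0.000236771.
Endpoint term: (f(11) + f(29))/2 = (6.83013e-05 + 1.41387e-06)/2 = 3.48576e-05.
Integral + boundary = 0.000271629.
k=1: B_{2}/(2)! × [f^{(1)}(29) − f^{(1)}(11)] = 1/12 × (-1.95016e-07 − (-2.48369e-05)) = 2.05349e-06.
Running total after k=1: 0.000273682.
k=2: B_{4}/(4)! × [f^{(3)}(29) − f^{(3)}(11)] = −1/720 × (-6.95657e-09 − (-6.15790e-06)) = -8.54297e-09.
Running total after k=2: 0.000273673.
k=3: B_{6}/(6)! × [f^{(5)}(29) − f^{(5)}(11)] = 1/30240 × (-4.63220e-10 − (-2.84994e-06)) = 9.42286e-11.

S_3 ≈ 0.000273674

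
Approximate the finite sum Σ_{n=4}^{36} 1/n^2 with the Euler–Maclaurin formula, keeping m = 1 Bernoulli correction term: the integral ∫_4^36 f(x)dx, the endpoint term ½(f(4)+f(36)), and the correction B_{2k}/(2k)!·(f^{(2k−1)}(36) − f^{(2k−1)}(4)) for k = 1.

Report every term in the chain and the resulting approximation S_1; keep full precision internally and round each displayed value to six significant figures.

The integral term ∫_4^36 1/x^2 dx = 0.222222.
Boundary: ½(f(4) + f(36)) = ½(0.0625000 + 0.000771605) = 0.0316358.
Running total after boundary: 0.253858.
k=1: B_{2}/(2)! × [f^{(1)}(36) − f^{(1)}(4)] = 1/12 × (-4.28669e-05 − (-0.0312500)) = 0.00260059.

S_1 ≈ 0.256459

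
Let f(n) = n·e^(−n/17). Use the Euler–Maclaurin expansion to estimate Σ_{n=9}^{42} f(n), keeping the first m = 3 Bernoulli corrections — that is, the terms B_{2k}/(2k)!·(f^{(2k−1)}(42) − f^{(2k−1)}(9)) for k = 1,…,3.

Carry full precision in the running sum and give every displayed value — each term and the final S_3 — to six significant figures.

S_3 ≈ 179.920

∫_9^42 x·e^(−x/17) dx evaluates to 175.528.
Endpoint term: (f(9) + f(42))/2 = (5.30056 + 3.55047)/2 = 4.42552.
Running total after boundary: 179.953.
k=1: B_{2}/(2)! × [f^{(1)}(42) − f^{(1)}(9)] = 1/12 × (-0.124316 − 0.277154) = -0.0334558.
After k=1: 179.920.
k=2: B_{4}/(4)! × [f^{(3)}(42) − f^{(3)}(9)] = −1/720 × (0.000154858 − 0.00503480) = 6.77769e-06.
After k=2: 179.920.
k=3: B_{6}/(6)! × [f^{(5)}(42) − f^{(5)}(9)] = 1/30240 × (2.56012e-06 − 3.15245e-05) = -9.57817e-10.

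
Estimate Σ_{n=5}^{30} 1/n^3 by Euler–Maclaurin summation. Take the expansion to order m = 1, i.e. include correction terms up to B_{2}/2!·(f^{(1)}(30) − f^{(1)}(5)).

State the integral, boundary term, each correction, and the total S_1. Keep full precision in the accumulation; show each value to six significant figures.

The integral term ∫_5^30 1/x^3 dx = 0.0194444.
½[f(5) + f(30)] = ½[0.00800000 + 3.70370e-05] = 0.00401852.
Integral + boundary = 0.0234630.
Correction k=1: B_{2}/2! · (f^{(1)}(30) − f^{(1)}(5)) = 1/12 · (-3.70370e-06 − (-0.00480000)) = 0.000399691.

S_1 ≈ 0.0238627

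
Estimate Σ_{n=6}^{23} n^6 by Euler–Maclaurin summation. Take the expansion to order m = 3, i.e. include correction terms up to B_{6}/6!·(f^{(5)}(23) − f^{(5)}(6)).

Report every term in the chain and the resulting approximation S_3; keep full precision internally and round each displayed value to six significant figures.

S_3 ≈ 5.63617e+08

Integral: ∫_6^23 x^6 dx = 4.86364e+08.
Boundary: ½(f(6) + f(23)) = ½(46656.0 + 1.48036e+08) = 7.40413e+07.
Running total after boundary: 5.60405e+08.
k=1: B_{2}/(2)! × [f^{(1)}(23) − f^{(1)}(6)] = 1/12 × (3.86181e+07 − 46656.0) = 3.21428e+06.
After k=1: 5.63619e+08.
k=2: B_{4}/(4)! × [f^{(3)}(23) − f^{(3)}(6)] = −1/720 × (1.46004e+06 − 25920.0) = -1991.83.
After k=2: 5.63617e+08.
k=3: B_{6}/(6)! × [f^{(5)}(23) − f^{(5)}(6)] = 1/30240 × (16560.0 − 4320.00) = 0.404762.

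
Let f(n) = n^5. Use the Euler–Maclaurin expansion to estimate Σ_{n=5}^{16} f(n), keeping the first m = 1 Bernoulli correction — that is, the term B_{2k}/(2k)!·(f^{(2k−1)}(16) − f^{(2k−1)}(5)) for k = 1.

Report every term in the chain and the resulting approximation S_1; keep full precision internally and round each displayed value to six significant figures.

∫_5^16 x^5 dx evaluates to 2.79360e+06.
Endpoint term: (f(5) + f(16))/2 = (3125.00 + 1.04858e+06)/2 = 525850.
Integral + boundary = 3.31945e+06.
Order-1 term: 1/12 · (327680 − 3125.00) = 27046.2.

S_1 ≈ 3.34650e+06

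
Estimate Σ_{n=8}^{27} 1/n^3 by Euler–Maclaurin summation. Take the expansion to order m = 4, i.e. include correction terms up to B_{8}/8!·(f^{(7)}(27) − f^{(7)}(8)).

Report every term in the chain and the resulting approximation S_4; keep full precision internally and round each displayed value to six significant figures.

S_4 ≈ 0.00818885

The integral term ∫_8^27 1/x^3 dx = 0.00712663.
Boundary: ½(f(8) + f(27)) = ½(0.00195312 + 5.08053e-05) = 0.00100197.
So far: 0.00812859.
Order-1 term: 1/12 · (-5.64503e-06 − (-0.000732422)) = 6.05647e-05.
After k=1: 0.00818916.
Order-2 term: −1/720 · (-1.54870e-07 − (-0.000228882)) = -3.17676e-07.
After k=2: 0.00818884.
Order-3 term: 1/30240 · (-8.92258e-09 − (-0.000150204)) = 4.96676e-09.
After k=3: 0.00818885.
Order-4 term: −1/1209600 · (-8.81242e-10 − (-0.000168979)) = -1.39698e-10.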